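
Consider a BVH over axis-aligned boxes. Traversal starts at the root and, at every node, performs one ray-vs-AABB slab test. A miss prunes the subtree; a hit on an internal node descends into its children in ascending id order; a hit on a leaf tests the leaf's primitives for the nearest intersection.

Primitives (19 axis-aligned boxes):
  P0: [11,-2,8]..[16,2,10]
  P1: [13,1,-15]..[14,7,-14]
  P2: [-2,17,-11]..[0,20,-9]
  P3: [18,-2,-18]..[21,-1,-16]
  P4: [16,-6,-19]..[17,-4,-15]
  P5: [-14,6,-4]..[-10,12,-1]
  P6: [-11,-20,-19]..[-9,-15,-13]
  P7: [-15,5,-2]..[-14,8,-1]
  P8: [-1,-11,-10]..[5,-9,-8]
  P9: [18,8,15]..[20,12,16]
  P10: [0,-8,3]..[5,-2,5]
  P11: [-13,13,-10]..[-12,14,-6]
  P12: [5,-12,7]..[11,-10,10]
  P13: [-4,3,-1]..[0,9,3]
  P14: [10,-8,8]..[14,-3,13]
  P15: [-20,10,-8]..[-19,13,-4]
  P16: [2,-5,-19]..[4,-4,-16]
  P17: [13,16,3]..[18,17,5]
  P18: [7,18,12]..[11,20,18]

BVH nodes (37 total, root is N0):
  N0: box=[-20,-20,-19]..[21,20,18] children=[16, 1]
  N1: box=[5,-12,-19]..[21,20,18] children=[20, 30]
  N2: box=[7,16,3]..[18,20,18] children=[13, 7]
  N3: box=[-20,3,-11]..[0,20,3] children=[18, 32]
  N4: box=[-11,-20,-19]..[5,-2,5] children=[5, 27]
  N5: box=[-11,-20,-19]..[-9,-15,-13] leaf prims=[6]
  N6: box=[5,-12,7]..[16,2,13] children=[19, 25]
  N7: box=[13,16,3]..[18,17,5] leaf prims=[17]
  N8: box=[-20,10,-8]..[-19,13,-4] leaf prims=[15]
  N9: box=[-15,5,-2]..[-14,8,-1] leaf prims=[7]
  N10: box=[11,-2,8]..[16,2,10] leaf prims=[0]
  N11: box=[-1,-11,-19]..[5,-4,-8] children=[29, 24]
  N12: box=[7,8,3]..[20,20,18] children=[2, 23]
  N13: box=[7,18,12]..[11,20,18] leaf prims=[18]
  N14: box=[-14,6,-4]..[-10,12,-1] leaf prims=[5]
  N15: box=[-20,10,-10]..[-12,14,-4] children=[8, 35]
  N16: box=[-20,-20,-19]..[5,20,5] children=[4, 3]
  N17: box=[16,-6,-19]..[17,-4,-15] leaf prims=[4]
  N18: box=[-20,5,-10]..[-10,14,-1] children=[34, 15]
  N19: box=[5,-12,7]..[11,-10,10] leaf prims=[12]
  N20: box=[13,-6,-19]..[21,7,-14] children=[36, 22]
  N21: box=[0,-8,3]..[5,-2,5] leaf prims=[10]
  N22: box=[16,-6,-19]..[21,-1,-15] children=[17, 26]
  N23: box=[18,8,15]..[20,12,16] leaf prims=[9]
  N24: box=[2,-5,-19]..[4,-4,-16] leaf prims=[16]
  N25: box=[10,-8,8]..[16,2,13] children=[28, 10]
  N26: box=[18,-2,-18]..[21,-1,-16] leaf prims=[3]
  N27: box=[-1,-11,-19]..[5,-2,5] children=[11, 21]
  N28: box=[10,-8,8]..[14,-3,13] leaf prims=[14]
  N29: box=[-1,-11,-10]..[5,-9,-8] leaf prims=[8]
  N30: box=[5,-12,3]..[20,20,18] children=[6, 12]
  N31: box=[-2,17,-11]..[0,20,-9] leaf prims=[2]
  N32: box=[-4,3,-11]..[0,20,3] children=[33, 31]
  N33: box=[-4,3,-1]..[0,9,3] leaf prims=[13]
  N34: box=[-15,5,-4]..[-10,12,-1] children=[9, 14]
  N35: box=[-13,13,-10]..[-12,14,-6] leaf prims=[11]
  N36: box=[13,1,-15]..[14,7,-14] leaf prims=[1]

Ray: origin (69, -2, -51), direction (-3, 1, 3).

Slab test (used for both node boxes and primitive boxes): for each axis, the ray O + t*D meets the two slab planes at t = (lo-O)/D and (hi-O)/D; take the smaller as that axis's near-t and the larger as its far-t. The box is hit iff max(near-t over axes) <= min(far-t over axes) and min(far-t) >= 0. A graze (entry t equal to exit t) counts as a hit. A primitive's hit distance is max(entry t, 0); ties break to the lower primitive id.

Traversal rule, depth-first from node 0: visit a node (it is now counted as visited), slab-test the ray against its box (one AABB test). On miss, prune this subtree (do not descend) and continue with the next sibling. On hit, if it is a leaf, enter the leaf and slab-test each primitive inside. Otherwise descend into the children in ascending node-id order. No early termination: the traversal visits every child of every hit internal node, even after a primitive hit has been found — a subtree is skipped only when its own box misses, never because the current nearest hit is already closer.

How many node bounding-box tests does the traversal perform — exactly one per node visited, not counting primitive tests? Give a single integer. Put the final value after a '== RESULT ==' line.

Traverse from the root:
N0 x:[16,89/3] y:[-18,22] z:[32/3,23] -> hit [16,22], descend [1, 16]
  N1 x:[16,64/3] y:[-10,22] z:[32/3,23] -> hit [16,64/3], descend [20, 30]
    N20 x:[16,56/3] y:[-4,9] z:[32/3,37/3] -> miss, prune
    N30 x:[49/3,64/3] y:[-10,22] z:[18,23] -> hit [18,64/3], descend [6, 12]
      N6 x:[53/3,64/3] y:[-10,4] z:[58/3,64/3] -> miss, prune
      N12 x:[49/3,62/3] y:[10,22] z:[18,23] -> hit [18,62/3], descend [2, 23]
        N2 x:[17,62/3] y:[18,22] z:[18,23] -> hit [18,62/3], descend [7, 13]
          N7 x:[17,56/3] y:[18,19] z:[18,56/3] -> hit [18,56/3] leaf, test {P17@t=18}
          N13 x:[58/3,62/3] y:[20,22] z:[21,23] -> miss, prune
        N23 x:[49/3,17] y:[10,14] z:[22,67/3] -> miss, prune
  N16 x:[64/3,89/3] y:[-18,22] z:[32/3,56/3] -> miss, prune

order=[0, 1, 20, 30, 6, 12, 2, 7, 13, 23, 16]  |boxes|=11  |leaves|=1  hit=P17

== RESULT ==
11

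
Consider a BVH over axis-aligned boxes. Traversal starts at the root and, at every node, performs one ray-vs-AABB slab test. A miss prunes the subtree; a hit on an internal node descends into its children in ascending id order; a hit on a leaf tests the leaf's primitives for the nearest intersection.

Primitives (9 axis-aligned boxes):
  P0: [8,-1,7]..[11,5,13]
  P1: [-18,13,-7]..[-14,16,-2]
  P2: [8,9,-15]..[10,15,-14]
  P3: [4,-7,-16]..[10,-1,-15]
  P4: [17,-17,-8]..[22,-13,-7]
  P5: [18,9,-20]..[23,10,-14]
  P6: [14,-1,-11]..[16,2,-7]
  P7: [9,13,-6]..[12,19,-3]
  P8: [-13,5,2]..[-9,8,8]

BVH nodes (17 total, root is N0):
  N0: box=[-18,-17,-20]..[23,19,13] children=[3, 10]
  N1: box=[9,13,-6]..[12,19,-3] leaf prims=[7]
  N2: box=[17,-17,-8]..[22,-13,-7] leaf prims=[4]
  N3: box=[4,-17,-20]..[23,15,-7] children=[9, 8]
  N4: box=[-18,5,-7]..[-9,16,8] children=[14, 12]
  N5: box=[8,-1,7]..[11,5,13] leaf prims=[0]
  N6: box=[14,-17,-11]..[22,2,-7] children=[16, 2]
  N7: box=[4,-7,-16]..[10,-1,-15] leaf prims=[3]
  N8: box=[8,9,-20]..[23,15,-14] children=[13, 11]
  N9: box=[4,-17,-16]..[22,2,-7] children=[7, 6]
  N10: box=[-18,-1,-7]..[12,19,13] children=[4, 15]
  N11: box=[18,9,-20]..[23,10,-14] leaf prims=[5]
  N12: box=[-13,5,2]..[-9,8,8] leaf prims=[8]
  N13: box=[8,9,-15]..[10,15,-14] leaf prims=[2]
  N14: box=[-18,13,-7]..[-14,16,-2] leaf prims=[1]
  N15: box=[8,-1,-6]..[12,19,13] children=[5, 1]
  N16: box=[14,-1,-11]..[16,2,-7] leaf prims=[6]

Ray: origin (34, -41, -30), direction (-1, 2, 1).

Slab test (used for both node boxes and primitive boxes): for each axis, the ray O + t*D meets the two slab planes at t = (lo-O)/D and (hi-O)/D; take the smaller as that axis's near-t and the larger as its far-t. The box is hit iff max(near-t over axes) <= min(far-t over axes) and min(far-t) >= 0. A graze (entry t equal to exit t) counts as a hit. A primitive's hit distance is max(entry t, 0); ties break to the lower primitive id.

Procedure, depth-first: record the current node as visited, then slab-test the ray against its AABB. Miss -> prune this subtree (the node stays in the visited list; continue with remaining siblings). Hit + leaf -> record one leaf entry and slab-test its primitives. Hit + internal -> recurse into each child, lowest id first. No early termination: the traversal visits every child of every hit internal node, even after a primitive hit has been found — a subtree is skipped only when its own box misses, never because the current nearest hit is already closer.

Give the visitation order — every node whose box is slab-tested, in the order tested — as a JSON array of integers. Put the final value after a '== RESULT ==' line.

Walk:
N0 x:[11,52] y:[12,30] z:[10,43] -> hit [12,30], descend [3, 10]
  N3 x:[11,30] y:[12,28] z:[10,23] -> hit [12,23], descend [8, 9]
    N8 x:[11,26] y:[25,28] z:[10,16] -> miss, prune
    N9 x:[12,30] y:[12,43/2] z:[14,23] -> hit [14,43/2], descend [6, 7]
      N6 x:[12,20] y:[12,43/2] z:[19,23] -> hit [19,20], descend [2, 16]
        N2 x:[12,17] y:[12,14] z:[22,23] -> miss, prune
        N16 x:[18,20] y:[20,43/2] z:[19,23] -> hit [20,20] leaf, test {P6@t=20}
      N7 x:[24,30] y:[17,20] z:[14,15] -> miss, prune
  N10 x:[22,52] y:[20,30] z:[23,43] -> hit [23,30], descend [4, 15]
    N4 x:[43,52] y:[23,57/2] z:[23,38] -> miss, prune
    N15 x:[22,26] y:[20,30] z:[24,43] -> hit [24,26], descend [1, 5]
      N1 x:[22,25] y:[27,30] z:[24,27] -> miss, prune
      N5 x:[23,26] y:[20,23] z:[37,43] -> miss, prune

order=[0, 3, 8, 9, 6, 2, 16, 7, 10, 4, 15, 1, 5]  |boxes|=13  |leaves|=1  hit=P6

== RESULT ==
[0, 3, 8, 9, 6, 2, 16, 7, 10, 4, 15, 1, 5]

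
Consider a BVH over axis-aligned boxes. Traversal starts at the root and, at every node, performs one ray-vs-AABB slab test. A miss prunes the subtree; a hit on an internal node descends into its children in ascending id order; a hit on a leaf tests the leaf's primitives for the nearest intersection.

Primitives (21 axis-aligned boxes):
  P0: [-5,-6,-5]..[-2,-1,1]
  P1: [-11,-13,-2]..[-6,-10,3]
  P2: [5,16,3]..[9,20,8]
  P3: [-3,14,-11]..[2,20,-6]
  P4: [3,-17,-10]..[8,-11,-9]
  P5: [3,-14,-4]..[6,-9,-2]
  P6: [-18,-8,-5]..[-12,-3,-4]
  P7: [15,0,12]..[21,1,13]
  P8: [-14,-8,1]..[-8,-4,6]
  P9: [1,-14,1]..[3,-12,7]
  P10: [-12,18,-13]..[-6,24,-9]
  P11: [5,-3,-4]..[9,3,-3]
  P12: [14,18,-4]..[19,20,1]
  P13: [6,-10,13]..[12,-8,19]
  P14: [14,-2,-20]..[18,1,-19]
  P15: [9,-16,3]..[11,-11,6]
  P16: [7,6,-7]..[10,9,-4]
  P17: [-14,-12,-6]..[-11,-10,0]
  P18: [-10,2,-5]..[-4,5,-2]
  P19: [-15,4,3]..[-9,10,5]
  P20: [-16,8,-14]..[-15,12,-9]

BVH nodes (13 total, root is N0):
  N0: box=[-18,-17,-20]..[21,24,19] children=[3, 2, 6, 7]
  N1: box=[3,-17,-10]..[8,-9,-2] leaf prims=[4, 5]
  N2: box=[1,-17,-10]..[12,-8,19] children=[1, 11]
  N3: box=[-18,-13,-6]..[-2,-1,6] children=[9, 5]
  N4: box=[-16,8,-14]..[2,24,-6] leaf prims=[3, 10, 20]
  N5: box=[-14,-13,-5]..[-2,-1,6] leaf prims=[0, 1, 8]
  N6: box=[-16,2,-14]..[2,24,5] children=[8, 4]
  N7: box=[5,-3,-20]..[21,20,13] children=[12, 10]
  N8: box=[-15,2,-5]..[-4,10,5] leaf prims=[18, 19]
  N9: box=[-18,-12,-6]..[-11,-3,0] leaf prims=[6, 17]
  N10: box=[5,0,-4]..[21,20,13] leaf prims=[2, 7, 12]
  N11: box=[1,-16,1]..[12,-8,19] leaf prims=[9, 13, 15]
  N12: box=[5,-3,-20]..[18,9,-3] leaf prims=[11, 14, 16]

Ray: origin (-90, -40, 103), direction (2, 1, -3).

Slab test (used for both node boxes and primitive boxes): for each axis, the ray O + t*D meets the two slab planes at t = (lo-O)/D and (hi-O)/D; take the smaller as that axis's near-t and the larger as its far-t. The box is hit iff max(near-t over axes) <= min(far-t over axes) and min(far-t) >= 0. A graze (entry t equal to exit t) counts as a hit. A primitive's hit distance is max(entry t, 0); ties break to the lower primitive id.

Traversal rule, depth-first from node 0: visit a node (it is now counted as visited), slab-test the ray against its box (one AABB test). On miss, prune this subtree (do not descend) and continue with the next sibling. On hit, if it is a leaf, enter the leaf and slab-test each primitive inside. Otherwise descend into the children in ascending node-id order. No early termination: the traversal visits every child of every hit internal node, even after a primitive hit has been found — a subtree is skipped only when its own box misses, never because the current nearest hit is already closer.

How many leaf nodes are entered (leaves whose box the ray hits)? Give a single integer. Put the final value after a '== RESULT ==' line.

Walk:
N0 x:[36,111/2] y:[23,64] z:[28,41] -> hit [36,41], descend [2, 3, 6, 7]
  N2 x:[91/2,51] y:[23,32] z:[28,113/3] -> miss, prune
  N3 x:[36,44] y:[27,39] z:[97/3,109/3] -> hit [36,109/3], descend [5, 9]
    N5 x:[38,44] y:[27,39] z:[97/3,36] -> miss, prune
    N9 x:[36,79/2] y:[28,37] z:[103/3,109/3] -> hit [36,109/3] leaf, test {P6@t=36, P17(miss)}
  N6 x:[37,46] y:[42,64] z:[98/3,39] -> miss, prune
  N7 x:[95/2,111/2] y:[37,60] z:[30,41] -> miss, prune

Summary -> nodes [0, 2, 3, 5, 9, 6, 7]; box-tests=7; leaf-entries=1; first=P6

== RESULT ==
1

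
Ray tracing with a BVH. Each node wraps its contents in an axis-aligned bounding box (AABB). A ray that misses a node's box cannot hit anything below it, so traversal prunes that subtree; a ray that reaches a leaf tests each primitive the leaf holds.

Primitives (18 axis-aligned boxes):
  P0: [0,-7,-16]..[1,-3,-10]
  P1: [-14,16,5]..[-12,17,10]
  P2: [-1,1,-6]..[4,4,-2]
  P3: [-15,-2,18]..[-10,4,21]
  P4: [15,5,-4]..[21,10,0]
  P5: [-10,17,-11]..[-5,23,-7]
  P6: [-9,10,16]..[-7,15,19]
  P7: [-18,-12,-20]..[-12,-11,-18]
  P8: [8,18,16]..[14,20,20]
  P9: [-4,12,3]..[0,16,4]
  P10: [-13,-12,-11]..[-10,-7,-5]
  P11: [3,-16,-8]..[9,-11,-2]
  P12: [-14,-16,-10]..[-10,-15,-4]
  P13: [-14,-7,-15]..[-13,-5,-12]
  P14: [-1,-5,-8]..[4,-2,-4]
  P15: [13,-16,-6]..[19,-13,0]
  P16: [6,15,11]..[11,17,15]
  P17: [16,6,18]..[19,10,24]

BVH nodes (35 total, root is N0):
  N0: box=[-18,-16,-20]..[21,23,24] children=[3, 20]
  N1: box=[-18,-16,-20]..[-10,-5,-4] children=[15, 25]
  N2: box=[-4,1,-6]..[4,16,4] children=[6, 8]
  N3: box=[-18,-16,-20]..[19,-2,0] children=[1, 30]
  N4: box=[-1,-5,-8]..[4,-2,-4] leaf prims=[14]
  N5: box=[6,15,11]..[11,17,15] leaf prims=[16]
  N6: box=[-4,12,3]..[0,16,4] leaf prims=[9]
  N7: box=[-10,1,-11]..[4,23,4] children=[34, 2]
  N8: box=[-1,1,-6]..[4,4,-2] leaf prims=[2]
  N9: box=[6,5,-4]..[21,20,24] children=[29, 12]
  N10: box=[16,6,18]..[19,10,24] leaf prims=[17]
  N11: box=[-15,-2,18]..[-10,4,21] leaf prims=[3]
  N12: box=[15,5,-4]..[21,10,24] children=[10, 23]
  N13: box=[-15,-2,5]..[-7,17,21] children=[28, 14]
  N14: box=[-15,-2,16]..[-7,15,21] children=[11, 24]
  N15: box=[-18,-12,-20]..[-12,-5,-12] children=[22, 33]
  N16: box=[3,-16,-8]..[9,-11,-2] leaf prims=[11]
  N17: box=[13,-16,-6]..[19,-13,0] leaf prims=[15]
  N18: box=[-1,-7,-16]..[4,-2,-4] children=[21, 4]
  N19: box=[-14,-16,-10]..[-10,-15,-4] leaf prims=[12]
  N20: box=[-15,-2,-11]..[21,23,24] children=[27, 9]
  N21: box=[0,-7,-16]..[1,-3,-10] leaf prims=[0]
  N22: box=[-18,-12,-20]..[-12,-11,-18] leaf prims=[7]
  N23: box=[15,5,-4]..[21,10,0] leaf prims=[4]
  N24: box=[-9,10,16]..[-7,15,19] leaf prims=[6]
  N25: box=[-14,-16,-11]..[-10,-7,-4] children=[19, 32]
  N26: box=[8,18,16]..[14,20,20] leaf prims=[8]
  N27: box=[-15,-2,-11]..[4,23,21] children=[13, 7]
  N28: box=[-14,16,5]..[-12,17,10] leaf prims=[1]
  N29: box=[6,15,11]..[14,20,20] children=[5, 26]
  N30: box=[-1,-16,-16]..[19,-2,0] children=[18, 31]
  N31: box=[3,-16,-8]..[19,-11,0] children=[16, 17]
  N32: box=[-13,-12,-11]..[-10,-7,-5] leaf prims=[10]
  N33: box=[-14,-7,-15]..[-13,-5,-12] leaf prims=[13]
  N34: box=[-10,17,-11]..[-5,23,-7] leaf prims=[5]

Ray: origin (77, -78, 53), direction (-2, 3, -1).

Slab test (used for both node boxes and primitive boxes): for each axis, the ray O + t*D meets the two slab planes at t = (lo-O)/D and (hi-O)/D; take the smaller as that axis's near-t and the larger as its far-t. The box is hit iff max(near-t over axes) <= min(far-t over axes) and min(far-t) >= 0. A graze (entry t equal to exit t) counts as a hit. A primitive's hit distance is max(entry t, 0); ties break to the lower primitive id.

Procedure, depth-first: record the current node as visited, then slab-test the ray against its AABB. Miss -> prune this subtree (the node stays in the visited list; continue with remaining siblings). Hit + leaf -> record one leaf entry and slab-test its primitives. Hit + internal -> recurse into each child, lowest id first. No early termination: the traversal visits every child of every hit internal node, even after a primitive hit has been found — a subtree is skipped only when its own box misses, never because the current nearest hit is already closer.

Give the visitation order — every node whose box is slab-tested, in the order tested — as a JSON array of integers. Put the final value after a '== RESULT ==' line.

Traverse from the root:
N0 x:[28,95/2] y:[62/3,101/3] z:[29,73] -> hit [29,101/3], descend [3, 20]
  N3 x:[29,95/2] y:[62/3,76/3] z:[53,73] -> miss, prune
  N20 x:[28,46] y:[76/3,101/3] z:[29,64] -> hit [29,101/3], descend [9, 27]
    N9 x:[28,71/2] y:[83/3,98/3] z:[29,57] -> hit [29,98/3], descend [12, 29]
      N12 x:[28,31] y:[83/3,88/3] z:[29,57] -> hit [29,88/3], descend [10, 23]
        N10 x:[29,61/2] y:[28,88/3] z:[29,35] -> hit [29,88/3] leaf, test {P17@t=29}
        N23 x:[28,31] y:[83/3,88/3] z:[53,57] -> miss, prune
      N29 x:[63/2,71/2] y:[31,98/3] z:[33,42] -> miss, prune
    N27 x:[73/2,46] y:[76/3,101/3] z:[32,64] -> miss, prune

Visited [0, 3, 20, 9, 12, 10, 23, 29, 27]. Tests: 9 box, 1 leaf. Nearest: P17.

== RESULT ==
[0, 3, 20, 9, 12, 10, 23, 29, 27]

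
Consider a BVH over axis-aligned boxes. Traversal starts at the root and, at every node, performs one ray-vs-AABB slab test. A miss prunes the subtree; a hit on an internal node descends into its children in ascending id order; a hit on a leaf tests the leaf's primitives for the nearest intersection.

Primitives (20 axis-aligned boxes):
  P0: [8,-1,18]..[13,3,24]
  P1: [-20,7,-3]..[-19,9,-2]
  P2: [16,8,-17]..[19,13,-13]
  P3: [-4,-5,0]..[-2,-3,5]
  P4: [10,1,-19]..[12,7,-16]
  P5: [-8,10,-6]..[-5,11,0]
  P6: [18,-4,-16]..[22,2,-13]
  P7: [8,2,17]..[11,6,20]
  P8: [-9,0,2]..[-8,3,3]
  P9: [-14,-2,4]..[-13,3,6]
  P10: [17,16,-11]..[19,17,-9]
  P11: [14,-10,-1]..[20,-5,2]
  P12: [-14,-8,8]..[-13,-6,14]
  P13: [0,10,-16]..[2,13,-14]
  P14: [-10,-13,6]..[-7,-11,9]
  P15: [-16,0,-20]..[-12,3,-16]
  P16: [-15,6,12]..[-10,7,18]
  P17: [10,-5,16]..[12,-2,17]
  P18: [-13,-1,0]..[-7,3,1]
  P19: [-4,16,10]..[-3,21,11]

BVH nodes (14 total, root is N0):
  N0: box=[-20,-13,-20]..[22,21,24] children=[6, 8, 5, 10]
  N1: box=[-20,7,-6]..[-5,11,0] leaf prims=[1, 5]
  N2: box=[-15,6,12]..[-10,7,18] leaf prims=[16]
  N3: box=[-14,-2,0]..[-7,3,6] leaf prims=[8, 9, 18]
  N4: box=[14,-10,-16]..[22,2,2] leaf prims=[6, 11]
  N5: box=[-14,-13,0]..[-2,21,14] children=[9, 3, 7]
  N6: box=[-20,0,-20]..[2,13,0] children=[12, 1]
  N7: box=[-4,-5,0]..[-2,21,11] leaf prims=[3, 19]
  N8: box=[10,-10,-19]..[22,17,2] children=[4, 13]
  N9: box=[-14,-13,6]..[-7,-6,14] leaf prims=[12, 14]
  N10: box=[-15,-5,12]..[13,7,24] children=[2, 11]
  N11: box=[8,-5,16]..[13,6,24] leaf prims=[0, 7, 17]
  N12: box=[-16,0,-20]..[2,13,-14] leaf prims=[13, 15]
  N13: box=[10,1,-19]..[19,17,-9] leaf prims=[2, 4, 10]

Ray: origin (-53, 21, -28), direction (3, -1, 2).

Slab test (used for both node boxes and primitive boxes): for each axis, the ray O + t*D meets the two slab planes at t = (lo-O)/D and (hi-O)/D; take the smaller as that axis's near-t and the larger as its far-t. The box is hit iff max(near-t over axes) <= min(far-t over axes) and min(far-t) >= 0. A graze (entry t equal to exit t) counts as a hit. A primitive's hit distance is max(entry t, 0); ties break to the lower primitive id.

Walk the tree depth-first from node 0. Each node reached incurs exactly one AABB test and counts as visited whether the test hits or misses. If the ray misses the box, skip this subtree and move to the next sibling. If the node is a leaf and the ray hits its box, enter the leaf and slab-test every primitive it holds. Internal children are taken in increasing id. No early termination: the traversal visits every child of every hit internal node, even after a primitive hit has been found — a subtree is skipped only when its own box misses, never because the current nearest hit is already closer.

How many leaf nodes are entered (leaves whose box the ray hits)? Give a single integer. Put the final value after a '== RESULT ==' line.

Walk:
N0 x:[11,25] y:[0,34] z:[4,26] -> hit [11,25], descend [5, 6, 8, 10]
  N5 x:[13,17] y:[0,34] z:[14,21] -> hit [14,17], descend [3, 7, 9]
    N3 x:[13,46/3] y:[18,23] z:[14,17] -> miss, prune
    N7 x:[49/3,17] y:[0,26] z:[14,39/2] -> hit [49/3,17] leaf, test {P3(miss), P19(miss)}
    N9 x:[13,46/3] y:[27,34] z:[17,21] -> miss, prune
  N6 x:[11,55/3] y:[8,21] z:[4,14] -> hit [11,14], descend [1, 12]
    N1 x:[11,16] y:[10,14] z:[11,14] -> hit [11,14] leaf, test {P1(miss), P5(miss)}
    N12 x:[37/3,55/3] y:[8,21] z:[4,7] -> miss, prune
  N8 x:[21,25] y:[4,31] z:[9/2,15] -> miss, prune
  N10 x:[38/3,22] y:[14,26] z:[20,26] -> hit [20,22], descend [2, 11]
    N2 x:[38/3,43/3] y:[14,15] z:[20,23] -> miss, prune
    N11 x:[61/3,22] y:[15,26] z:[22,26] -> hit [22,22] leaf, test {P0(miss), P7(miss), P17(miss)}

order=[0, 5, 3, 7, 9, 6, 1, 12, 8, 10, 2, 11]  |boxes|=12  |leaves|=3  hit=miss

== RESULT ==
3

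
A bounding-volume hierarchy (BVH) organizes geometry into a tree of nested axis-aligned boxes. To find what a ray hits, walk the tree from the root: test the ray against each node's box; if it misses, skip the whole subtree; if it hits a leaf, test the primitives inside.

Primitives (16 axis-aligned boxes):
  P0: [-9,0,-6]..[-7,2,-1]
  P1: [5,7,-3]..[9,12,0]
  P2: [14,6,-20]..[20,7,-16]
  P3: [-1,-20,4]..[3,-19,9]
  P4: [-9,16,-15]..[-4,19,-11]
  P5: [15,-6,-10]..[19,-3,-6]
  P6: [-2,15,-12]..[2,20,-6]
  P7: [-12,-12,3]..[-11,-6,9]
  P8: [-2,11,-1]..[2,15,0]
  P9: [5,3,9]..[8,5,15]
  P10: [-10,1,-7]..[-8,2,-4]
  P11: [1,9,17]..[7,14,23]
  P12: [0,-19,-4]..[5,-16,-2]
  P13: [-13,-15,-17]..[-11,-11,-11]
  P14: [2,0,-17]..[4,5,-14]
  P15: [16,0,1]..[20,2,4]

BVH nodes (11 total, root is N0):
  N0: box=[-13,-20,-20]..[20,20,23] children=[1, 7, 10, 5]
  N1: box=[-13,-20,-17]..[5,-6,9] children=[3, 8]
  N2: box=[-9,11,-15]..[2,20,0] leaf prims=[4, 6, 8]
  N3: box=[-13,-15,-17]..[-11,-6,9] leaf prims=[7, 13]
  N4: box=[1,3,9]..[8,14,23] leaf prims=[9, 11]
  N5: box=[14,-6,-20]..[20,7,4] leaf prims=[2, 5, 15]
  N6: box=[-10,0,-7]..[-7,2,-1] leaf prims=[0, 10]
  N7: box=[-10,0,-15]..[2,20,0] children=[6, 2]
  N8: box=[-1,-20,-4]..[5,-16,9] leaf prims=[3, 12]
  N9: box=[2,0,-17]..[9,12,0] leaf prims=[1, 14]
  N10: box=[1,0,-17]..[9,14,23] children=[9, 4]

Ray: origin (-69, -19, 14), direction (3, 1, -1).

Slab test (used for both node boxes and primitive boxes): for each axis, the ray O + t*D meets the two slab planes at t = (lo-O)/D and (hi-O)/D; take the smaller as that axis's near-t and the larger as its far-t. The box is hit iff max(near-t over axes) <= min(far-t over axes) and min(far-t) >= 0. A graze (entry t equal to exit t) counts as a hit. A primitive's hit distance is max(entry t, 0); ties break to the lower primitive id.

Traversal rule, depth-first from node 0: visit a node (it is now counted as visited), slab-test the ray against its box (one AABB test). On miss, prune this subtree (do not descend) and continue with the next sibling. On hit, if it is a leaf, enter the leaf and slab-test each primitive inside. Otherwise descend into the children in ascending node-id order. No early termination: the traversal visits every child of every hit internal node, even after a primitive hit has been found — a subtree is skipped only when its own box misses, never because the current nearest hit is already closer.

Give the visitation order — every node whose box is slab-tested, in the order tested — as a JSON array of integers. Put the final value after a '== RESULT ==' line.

Traverse from the root:
N0 x:[56/3,89/3] y:[-1,39] z:[-9,34] -> hit [56/3,89/3], descend [1, 5, 7, 10]
  N1 x:[56/3,74/3] y:[-1,13] z:[5,31] -> miss, prune
  N5 x:[83/3,89/3] y:[13,26] z:[10,34] -> miss, prune
  N7 x:[59/3,71/3] y:[19,39] z:[14,29] -> hit [59/3,71/3], descend [2, 6]
    N2 x:[20,71/3] y:[30,39] z:[14,29] -> miss, prune
    N6 x:[59/3,62/3] y:[19,21] z:[15,21] -> hit [59/3,62/3] leaf, test {P0@t=20, P10@t=20}
  N10 x:[70/3,26] y:[19,33] z:[-9,31] -> hit [70/3,26], descend [4, 9]
    N4 x:[70/3,77/3] y:[22,33] z:[-9,5] -> miss, prune
    N9 x:[71/3,26] y:[19,31] z:[14,31] -> hit [71/3,26] leaf, test {P1(miss), P14(miss)}

9 AABB tests over nodes [0, 1, 5, 7, 2, 6, 10, 4, 9]; 2 leaves entered; closest P0.

== RESULT ==
[0, 1, 5, 7, 2, 6, 10, 4, 9]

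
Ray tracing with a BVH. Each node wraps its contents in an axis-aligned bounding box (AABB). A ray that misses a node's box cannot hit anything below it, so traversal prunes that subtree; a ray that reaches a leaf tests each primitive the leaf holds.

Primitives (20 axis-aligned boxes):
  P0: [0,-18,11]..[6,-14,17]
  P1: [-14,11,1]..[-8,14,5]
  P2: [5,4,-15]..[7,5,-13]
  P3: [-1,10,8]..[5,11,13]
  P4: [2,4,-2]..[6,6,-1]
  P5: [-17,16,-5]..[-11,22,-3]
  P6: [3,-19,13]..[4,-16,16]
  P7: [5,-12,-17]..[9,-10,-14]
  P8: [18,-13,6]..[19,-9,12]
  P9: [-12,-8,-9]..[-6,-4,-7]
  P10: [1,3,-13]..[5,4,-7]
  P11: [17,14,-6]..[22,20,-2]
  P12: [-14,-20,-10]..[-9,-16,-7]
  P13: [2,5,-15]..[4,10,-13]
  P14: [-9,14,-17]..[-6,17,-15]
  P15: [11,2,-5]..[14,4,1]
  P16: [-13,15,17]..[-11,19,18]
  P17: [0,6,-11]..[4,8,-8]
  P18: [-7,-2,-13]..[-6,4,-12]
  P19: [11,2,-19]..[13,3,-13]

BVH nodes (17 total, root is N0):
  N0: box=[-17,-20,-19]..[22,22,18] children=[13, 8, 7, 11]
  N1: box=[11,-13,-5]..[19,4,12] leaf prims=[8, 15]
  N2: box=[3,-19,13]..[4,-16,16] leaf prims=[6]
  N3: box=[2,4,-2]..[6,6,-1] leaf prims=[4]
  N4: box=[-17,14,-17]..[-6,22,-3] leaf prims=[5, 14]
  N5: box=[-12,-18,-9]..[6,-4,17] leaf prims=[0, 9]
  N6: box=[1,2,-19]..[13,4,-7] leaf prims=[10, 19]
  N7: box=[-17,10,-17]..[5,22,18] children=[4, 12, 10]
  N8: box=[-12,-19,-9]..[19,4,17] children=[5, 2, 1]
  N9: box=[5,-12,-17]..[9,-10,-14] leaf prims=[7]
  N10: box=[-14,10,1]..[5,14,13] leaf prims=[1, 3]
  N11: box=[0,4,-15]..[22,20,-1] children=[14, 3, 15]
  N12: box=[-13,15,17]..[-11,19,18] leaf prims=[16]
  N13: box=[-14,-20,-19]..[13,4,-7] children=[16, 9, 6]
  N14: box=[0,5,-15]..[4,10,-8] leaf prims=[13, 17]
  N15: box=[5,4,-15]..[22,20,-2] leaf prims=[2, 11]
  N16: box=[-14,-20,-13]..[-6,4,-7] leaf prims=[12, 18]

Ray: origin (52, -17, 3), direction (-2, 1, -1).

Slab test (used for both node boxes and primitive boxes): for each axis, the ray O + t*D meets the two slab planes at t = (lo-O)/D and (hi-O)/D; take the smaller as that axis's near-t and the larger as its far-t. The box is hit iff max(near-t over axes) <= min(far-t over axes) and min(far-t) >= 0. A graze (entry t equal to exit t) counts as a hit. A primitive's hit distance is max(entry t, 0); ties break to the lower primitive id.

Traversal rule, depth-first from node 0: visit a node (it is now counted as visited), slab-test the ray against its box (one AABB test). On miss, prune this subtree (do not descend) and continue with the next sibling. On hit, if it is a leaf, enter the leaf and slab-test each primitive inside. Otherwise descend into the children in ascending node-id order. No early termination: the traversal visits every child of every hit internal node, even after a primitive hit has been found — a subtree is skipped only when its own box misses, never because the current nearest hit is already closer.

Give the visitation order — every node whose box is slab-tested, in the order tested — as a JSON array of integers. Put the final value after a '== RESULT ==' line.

Trace the traversal:
N0 x:[15,69/2] y:[-3,39] z:[-15,22] -> hit [15,22], descend [7, 8, 11, 13]
  N7 x:[47/2,69/2] y:[27,39] z:[-15,20] -> miss, prune
  N8 x:[33/2,32] y:[-2,21] z:[-14,12] -> miss, prune
  N11 x:[15,26] y:[21,37] z:[4,18] -> miss, prune
  N13 x:[39/2,33] y:[-3,21] z:[10,22] -> hit [39/2,21], descend [6, 9, 16]
    N6 x:[39/2,51/2] y:[19,21] z:[10,22] -> hit [39/2,21] leaf, test {P10(miss), P19@t=39/2}
    N9 x:[43/2,47/2] y:[5,7] z:[17,20] -> miss, prune
    N16 x:[29,33] y:[-3,21] z:[10,16] -> miss, prune

Summary -> nodes [0, 7, 8, 11, 13, 6, 9, 16]; box-tests=8; leaf-entries=1; first=P19

== RESULT ==
[0, 7, 8, 11, 13, 6, 9, 16]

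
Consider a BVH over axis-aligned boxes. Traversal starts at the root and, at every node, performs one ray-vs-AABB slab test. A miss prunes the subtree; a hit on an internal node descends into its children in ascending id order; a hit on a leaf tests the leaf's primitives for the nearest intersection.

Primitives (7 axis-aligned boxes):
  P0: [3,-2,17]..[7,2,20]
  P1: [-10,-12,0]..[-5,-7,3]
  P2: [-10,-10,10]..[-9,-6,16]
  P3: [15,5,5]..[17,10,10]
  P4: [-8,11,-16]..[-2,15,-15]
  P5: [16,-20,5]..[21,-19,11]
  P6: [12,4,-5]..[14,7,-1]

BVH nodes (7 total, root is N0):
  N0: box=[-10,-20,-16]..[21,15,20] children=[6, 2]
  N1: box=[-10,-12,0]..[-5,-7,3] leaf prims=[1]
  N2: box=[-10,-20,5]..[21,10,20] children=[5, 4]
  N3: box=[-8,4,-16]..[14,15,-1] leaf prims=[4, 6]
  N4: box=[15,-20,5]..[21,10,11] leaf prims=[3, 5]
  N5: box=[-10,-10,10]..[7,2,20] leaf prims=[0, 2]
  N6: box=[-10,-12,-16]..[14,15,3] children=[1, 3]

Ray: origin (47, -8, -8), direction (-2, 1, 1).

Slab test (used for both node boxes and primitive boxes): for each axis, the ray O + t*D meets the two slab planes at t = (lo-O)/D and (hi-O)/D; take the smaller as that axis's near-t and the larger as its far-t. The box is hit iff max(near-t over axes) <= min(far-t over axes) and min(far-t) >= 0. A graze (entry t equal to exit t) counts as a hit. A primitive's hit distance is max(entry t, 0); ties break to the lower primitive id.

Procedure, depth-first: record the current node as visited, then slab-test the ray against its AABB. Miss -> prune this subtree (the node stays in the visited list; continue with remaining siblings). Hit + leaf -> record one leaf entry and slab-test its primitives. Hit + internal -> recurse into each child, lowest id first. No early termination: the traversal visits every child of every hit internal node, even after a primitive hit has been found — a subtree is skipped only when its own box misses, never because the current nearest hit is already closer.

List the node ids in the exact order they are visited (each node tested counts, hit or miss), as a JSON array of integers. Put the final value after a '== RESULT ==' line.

Trace the traversal:
N0 x:[13,57/2] y:[-12,23] z:[-8,28] -> hit [13,23], descend [2, 6]
  N2 x:[13,57/2] y:[-12,18] z:[13,28] -> hit [13,18], descend [4, 5]
    N4 x:[13,16] y:[-12,18] z:[13,19] -> hit [13,16] leaf, test {P3@t=15, P5(miss)}
    N5 x:[20,57/2] y:[-2,10] z:[18,28] -> miss, prune
  N6 x:[33/2,57/2] y:[-4,23] z:[-8,11] -> miss, prune

5 AABB tests over nodes [0, 2, 4, 5, 6]; 1 leaf entered; closest P3.

== RESULT ==
[0, 2, 4, 5, 6]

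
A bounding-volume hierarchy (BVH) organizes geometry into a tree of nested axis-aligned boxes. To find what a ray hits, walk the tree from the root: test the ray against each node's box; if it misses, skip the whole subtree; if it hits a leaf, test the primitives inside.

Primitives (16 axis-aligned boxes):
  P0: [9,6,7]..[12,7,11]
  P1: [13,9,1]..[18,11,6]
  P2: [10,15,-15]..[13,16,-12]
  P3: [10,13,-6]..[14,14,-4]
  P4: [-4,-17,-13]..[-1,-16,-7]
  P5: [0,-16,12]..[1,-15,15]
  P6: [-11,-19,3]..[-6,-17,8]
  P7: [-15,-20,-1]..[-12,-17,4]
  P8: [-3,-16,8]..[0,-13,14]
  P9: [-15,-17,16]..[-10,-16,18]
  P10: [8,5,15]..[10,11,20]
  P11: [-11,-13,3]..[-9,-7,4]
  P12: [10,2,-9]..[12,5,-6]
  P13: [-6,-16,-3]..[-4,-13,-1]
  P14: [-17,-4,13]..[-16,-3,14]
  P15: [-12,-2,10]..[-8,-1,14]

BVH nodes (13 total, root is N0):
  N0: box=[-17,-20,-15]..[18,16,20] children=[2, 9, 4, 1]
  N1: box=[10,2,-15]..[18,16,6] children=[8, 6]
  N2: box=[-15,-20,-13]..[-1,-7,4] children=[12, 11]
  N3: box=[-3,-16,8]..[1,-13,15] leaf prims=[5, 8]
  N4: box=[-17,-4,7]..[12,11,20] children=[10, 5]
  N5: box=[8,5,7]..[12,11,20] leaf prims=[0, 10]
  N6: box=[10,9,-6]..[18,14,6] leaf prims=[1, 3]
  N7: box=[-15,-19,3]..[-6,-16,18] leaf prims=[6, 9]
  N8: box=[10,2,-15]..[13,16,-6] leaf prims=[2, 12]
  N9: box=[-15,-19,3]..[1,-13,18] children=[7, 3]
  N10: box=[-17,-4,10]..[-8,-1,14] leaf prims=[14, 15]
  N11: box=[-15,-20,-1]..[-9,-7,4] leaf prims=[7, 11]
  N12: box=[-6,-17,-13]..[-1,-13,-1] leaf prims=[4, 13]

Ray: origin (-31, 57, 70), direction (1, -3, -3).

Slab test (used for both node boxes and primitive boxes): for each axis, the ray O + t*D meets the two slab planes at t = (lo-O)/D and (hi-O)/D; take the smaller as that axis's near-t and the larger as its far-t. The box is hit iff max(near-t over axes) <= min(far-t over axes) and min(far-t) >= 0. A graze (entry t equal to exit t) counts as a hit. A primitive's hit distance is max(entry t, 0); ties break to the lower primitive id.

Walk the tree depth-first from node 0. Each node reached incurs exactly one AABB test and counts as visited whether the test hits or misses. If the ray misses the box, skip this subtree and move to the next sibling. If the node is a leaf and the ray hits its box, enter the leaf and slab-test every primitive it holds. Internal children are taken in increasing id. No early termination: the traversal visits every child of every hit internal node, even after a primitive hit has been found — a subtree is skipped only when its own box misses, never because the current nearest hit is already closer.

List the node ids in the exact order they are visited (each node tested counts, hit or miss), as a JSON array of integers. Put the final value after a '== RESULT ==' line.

Walk:
N0 x:[14,49] y:[41/3,77/3] z:[50/3,85/3] -> hit [50/3,77/3], descend [1, 2, 4, 9]
  N1 x:[41,49] y:[41/3,55/3] z:[64/3,85/3] -> miss, prune
  N2 x:[16,30] y:[64/3,77/3] z:[22,83/3] -> hit [22,77/3], descend [11, 12]
    N11 x:[16,22] y:[64/3,77/3] z:[22,71/3] -> hit [22,22] leaf, test {P7(miss), P11@t=22}
    N12 x:[25,30] y:[70/3,74/3] z:[71/3,83/3] -> miss, prune
  N4 x:[14,43] y:[46/3,61/3] z:[50/3,21] -> hit [50/3,61/3], descend [5, 10]
    N5 x:[39,43] y:[46/3,52/3] z:[50/3,21] -> miss, prune
    N10 x:[14,23] y:[58/3,61/3] z:[56/3,20] -> hit [58/3,20] leaf, test {P14(miss), P15@t=58/3}
  N9 x:[16,32] y:[70/3,76/3] z:[52/3,67/3] -> miss, prune

order=[0, 1, 2, 11, 12, 4, 5, 10, 9]  |boxes|=9  |leaves|=2  hit=P15

== RESULT ==
[0, 1, 2, 11, 12, 4, 5, 10, 9]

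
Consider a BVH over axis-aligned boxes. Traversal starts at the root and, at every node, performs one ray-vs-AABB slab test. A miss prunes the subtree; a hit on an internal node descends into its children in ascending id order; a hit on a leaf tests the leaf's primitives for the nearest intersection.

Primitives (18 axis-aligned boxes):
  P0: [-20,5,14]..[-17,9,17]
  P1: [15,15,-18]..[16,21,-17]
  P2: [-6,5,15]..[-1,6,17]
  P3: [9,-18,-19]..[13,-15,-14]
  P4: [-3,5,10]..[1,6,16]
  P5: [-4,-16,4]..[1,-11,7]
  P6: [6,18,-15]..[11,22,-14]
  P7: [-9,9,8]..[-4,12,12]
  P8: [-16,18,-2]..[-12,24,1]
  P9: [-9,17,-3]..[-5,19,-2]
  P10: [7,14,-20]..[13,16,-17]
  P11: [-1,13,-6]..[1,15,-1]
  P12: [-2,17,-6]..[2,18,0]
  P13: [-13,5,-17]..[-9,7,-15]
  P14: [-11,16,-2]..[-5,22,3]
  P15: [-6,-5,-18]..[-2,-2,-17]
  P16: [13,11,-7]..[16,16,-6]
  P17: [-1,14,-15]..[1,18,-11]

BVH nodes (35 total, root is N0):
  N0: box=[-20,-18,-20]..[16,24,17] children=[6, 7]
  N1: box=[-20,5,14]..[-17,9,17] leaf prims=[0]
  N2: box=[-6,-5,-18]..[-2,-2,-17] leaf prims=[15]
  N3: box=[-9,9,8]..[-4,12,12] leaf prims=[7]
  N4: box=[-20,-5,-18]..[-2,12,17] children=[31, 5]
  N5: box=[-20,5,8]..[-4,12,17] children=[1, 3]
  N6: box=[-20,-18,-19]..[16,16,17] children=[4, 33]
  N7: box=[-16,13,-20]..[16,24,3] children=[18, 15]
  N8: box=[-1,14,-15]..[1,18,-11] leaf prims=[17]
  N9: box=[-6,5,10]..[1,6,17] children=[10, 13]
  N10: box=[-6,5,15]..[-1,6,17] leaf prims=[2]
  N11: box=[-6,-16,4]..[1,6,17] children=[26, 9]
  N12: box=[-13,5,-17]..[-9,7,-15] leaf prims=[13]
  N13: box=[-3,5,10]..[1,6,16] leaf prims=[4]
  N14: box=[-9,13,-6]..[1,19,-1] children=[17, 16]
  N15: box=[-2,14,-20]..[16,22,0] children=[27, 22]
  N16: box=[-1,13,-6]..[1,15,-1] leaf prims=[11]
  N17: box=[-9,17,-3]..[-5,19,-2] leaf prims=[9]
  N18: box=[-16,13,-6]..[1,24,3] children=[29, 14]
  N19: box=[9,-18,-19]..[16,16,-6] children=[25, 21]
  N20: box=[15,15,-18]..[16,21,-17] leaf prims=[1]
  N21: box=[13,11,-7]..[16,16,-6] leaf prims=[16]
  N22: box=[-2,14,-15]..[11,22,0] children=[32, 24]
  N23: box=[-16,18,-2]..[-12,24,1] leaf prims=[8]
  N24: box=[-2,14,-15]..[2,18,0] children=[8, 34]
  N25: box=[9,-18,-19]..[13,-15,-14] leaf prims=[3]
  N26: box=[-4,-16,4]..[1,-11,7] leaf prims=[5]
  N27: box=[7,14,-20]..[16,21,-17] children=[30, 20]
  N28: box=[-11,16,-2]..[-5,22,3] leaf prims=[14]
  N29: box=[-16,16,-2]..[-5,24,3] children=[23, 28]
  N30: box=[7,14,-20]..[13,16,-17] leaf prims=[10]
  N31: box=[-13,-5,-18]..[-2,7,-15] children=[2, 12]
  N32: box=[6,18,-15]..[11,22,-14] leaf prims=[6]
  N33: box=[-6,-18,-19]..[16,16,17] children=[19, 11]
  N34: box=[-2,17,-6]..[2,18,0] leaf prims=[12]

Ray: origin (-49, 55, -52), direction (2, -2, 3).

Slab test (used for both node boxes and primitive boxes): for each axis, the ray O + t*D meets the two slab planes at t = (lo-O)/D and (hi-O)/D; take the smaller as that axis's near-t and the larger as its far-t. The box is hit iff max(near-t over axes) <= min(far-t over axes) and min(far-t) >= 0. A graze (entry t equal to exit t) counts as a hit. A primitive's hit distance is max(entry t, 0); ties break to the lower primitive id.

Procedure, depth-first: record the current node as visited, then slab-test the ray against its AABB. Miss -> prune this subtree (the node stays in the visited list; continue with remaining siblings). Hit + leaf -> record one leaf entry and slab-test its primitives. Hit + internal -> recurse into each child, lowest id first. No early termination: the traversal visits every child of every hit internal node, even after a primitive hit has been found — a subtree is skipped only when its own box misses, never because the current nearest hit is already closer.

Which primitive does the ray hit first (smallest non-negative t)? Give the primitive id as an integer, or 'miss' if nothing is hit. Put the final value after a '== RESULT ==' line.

Traverse from the root:
N0 x:[29/2,65/2] y:[31/2,73/2] z:[32/3,23] -> hit [31/2,23], descend [6, 7]
  N6 x:[29/2,65/2] y:[39/2,73/2] z:[11,23] -> hit [39/2,23], descend [4, 33]
    N4 x:[29/2,47/2] y:[43/2,30] z:[34/3,23] -> hit [43/2,23], descend [5, 31]
      N5 x:[29/2,45/2] y:[43/2,25] z:[20,23] -> hit [43/2,45/2], descend [1, 3]
        N1 x:[29/2,16] y:[23,25] z:[22,23] -> miss, prune
        N3 x:[20,45/2] y:[43/2,23] z:[20,64/3] -> miss, prune
      N31 x:[18,47/2] y:[24,30] z:[34/3,37/3] -> miss, prune
    N33 x:[43/2,65/2] y:[39/2,73/2] z:[11,23] -> hit [43/2,23], descend [11, 19]
      N11 x:[43/2,25] y:[49/2,71/2] z:[56/3,23] -> miss, prune
      N19 x:[29,65/2] y:[39/2,73/2] z:[11,46/3] -> miss, prune
  N7 x:[33/2,65/2] y:[31/2,21] z:[32/3,55/3] -> hit [33/2,55/3], descend [15, 18]
    N15 x:[47/2,65/2] y:[33/2,41/2] z:[32/3,52/3] -> miss, prune
    N18 x:[33/2,25] y:[31/2,21] z:[46/3,55/3] -> hit [33/2,55/3], descend [14, 29]
      N14 x:[20,25] y:[18,21] z:[46/3,17] -> miss, prune
      N29 x:[33/2,22] y:[31/2,39/2] z:[50/3,55/3] -> hit [50/3,55/3], descend [23, 28]
        N23 x:[33/2,37/2] y:[31/2,37/2] z:[50/3,53/3] -> hit [50/3,53/3] leaf, test {P8@t=50/3}
        N28 x:[19,22] y:[33/2,39/2] z:[50/3,55/3] -> miss, prune

order=[0, 6, 4, 5, 1, 3, 31, 33, 11, 19, 7, 15, 18, 14, 29, 23, 28]  |boxes|=17  |leaves|=1  hit=P8

== RESULT ==
8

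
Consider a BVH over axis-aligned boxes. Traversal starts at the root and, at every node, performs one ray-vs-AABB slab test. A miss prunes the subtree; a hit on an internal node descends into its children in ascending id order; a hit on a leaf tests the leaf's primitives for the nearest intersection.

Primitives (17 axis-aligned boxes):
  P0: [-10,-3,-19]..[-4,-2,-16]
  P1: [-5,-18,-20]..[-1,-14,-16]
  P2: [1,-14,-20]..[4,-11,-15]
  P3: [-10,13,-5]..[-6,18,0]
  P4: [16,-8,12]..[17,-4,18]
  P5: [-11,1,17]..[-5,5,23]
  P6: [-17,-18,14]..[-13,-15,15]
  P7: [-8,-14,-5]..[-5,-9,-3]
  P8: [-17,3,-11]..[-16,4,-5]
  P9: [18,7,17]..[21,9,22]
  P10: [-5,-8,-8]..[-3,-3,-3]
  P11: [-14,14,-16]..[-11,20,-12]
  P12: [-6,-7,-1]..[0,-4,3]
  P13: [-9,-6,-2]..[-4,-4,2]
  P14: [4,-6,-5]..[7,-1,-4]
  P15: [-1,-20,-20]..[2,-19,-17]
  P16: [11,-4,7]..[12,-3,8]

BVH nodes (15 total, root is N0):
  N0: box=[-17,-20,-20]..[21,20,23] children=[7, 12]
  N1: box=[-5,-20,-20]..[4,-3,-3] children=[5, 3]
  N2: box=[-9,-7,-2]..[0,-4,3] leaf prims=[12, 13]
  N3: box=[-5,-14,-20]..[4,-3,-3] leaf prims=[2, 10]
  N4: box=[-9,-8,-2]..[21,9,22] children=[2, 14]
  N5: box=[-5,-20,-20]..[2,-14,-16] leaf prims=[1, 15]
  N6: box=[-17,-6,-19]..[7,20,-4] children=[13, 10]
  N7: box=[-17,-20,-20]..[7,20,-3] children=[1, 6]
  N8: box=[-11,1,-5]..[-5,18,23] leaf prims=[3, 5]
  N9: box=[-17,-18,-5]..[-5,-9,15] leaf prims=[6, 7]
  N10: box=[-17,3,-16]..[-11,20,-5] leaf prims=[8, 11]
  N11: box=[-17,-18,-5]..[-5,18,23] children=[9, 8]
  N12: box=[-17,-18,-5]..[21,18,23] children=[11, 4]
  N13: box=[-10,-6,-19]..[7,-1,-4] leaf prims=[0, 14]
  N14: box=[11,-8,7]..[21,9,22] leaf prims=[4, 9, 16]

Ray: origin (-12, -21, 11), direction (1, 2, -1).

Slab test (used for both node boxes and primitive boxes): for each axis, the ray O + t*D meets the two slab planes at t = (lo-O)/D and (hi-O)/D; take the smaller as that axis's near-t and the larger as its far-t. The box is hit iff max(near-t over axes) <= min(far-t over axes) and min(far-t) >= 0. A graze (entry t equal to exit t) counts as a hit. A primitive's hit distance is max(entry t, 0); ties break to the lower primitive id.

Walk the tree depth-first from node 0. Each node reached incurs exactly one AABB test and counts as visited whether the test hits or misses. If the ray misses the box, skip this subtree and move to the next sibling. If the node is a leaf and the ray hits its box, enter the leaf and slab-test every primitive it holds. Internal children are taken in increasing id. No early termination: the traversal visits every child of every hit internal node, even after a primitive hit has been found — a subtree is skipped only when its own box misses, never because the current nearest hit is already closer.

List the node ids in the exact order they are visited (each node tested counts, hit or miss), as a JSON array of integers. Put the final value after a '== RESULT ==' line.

Trace the traversal:
N0 x:[-5,33] y:[1/2,41/2] z:[-12,31] -> hit [1/2,41/2], descend [7, 12]
  N7 x:[-5,19] y:[1/2,41/2] z:[14,31] -> hit [14,19], descend [1, 6]
    N1 x:[7,16] y:[1/2,9] z:[14,31] -> miss, prune
    N6 x:[-5,19] y:[15/2,41/2] z:[15,30] -> hit [15,19], descend [10, 13]
      N10 x:[-5,1] y:[12,41/2] z:[16,27] -> miss, prune
      N13 x:[2,19] y:[15/2,10] z:[15,30] -> miss, prune
  N12 x:[-5,33] y:[3/2,39/2] z:[-12,16] -> hit [3/2,16], descend [4, 11]
    N4 x:[3,33] y:[13/2,15] z:[-11,13] -> hit [13/2,13], descend [2, 14]
      N2 x:[3,12] y:[7,17/2] z:[8,13] -> hit [8,17/2] leaf, test {P12@t=8, P13(miss)}
      N14 x:[23,33] y:[13/2,15] z:[-11,4] -> miss, prune
    N11 x:[-5,7] y:[3/2,39/2] z:[-12,16] -> hit [3/2,7], descend [8, 9]
      N8 x:[1,7] y:[11,39/2] z:[-12,16] -> miss, prune
      N9 x:[-5,7] y:[3/2,6] z:[-4,16] -> hit [3/2,6] leaf, test {P6(miss), P7(miss)}

Summary -> nodes [0, 7, 1, 6, 10, 13, 12, 4, 2, 14, 11, 8, 9]; box-tests=13; leaf-entries=2; first=P12

== RESULT ==
[0, 7, 1, 6, 10, 13, 12, 4, 2, 14, 11, 8, 9]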